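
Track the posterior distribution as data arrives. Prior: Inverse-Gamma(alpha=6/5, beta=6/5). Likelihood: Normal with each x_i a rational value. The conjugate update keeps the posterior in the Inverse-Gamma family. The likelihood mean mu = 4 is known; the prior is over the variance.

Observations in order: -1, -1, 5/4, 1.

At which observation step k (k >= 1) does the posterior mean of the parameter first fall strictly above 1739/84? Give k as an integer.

obs 1: x=-1 → posterior Inverse-Gamma(17/10, 137/10)
obs 2: x=-1 → posterior Inverse-Gamma(11/5, 131/5)
obs 3: x=5/4 → posterior Inverse-Gamma(27/10, 4797/160)
obs 4: x=1 → posterior Inverse-Gamma(16/5, 5517/160)

k = 2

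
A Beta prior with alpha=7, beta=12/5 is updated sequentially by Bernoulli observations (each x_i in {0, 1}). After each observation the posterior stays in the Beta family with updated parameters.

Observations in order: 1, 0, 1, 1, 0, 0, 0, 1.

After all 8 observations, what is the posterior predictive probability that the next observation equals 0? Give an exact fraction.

obs 1: x=1 → posterior Beta(8, 12/5)
obs 2: x=0 → posterior Beta(8, 17/5)
obs 3: x=1 → posterior Beta(9, 17/5)
obs 4: x=1 → posterior Beta(10, 17/5)
obs 5: x=0 → posterior Beta(10, 22/5)
obs 6: x=0 → posterior Beta(10, 27/5)
obs 7: x=0 → posterior Beta(10, 32/5)
obs 8: x=1 → posterior Beta(11, 32/5)

32/87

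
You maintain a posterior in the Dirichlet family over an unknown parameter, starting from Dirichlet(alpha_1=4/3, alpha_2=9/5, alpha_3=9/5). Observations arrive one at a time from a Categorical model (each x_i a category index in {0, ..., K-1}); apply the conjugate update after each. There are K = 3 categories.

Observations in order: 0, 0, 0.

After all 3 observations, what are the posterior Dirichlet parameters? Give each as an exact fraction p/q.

obs 1: x=0 → posterior Dirichlet(7/3, 9/5, 9/5)
obs 2: x=0 → posterior Dirichlet(10/3, 9/5, 9/5)
obs 3: x=0 → posterior Dirichlet(13/3, 9/5, 9/5)

alpha_1=13/3, alpha_2=9/5, alpha_3=9/5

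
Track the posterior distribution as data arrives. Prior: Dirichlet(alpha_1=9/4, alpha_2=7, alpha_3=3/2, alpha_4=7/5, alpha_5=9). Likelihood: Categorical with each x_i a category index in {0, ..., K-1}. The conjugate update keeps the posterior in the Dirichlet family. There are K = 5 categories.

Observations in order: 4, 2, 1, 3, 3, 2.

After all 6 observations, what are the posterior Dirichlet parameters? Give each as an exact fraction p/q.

obs 1: x=4 → posterior Dirichlet(9/4, 7, 3/2, 7/5, 10)
obs 2: x=2 → posterior Dirichlet(9/4, 7, 5/2, 7/5, 10)
obs 3: x=1 → posterior Dirichlet(9/4, 8, 5/2, 7/5, 10)
obs 4: x=3 → posterior Dirichlet(9/4, 8, 5/2, 12/5, 10)
obs 5: x=3 → posterior Dirichlet(9/4, 8, 5/2, 17/5, 10)
obs 6: x=2 → posterior Dirichlet(9/4, 8, 7/2, 17/5, 10)

alpha_1=9/4, alpha_2=8, alpha_3=7/2, alpha_4=17/5, alpha_5=10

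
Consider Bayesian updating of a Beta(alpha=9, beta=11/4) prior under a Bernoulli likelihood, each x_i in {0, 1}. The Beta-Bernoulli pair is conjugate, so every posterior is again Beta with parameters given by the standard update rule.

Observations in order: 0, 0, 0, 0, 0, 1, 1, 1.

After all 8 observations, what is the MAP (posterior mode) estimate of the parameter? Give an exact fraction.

obs 1: x=0 → posterior Beta(9, 15/4)
obs 2: x=0 → posterior Beta(9, 19/4)
obs 3: x=0 → posterior Beta(9, 23/4)
obs 4: x=0 → posterior Beta(9, 27/4)
obs 5: x=0 → posterior Beta(9, 31/4)
obs 6: x=1 → posterior Beta(10, 31/4)
obs 7: x=1 → posterior Beta(11, 31/4)
obs 8: x=1 → posterior Beta(12, 31/4)

44/71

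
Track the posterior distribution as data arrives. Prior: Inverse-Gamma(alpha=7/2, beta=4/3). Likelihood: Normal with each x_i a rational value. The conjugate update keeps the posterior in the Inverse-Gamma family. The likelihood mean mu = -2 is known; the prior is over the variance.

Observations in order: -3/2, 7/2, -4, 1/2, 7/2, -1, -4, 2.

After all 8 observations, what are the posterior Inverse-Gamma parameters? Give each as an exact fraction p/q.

alpha=15/2, beta=142/3

obs 1: x=-3/2 → posterior Inverse-Gamma(4, 35/24)
obs 2: x=7/2 → posterior Inverse-Gamma(9/2, 199/12)
obs 3: x=-4 → posterior Inverse-Gamma(5, 223/12)
obs 4: x=1/2 → posterior Inverse-Gamma(11/2, 521/24)
obs 5: x=7/2 → posterior Inverse-Gamma(6, 221/6)
obs 6: x=-1 → posterior Inverse-Gamma(13/2, 112/3)
obs 7: x=-4 → posterior Inverse-Gamma(7, 118/3)
obs 8: x=2 → posterior Inverse-Gamma(15/2, 142/3)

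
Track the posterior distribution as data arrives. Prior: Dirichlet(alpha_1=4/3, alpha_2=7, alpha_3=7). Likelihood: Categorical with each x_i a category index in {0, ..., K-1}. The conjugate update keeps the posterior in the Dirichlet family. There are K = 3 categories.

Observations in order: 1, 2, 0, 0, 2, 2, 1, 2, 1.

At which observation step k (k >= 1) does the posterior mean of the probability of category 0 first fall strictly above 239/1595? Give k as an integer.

obs 1: x=1 → posterior Dirichlet(4/3, 8, 7)
obs 2: x=2 → posterior Dirichlet(4/3, 8, 8)
obs 3: x=0 → posterior Dirichlet(7/3, 8, 8)
obs 4: x=0 → posterior Dirichlet(10/3, 8, 8)
obs 5: x=2 → posterior Dirichlet(10/3, 8, 9)
obs 6: x=2 → posterior Dirichlet(10/3, 8, 10)
obs 7: x=1 → posterior Dirichlet(10/3, 9, 10)
obs 8: x=2 → posterior Dirichlet(10/3, 9, 11)
obs 9: x=1 → posterior Dirichlet(10/3, 10, 11)

k = 4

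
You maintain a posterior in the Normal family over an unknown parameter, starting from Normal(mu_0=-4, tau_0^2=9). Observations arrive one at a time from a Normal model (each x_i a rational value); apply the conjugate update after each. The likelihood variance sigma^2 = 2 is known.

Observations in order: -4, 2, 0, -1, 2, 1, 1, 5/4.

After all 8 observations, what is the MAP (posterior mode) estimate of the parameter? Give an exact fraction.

49/296

obs 1: x=-4 → posterior Normal(-4, 18/11)
obs 2: x=2 → posterior Normal(-13/10, 9/10)
obs 3: x=0 → posterior Normal(-26/29, 18/29)
obs 4: x=-1 → posterior Normal(-35/38, 9/19)
obs 5: x=2 → posterior Normal(-17/47, 18/47)
obs 6: x=1 → posterior Normal(-1/7, 9/28)
obs 7: x=1 → posterior Normal(1/65, 18/65)
obs 8: x=5/4 → posterior Normal(49/296, 9/37)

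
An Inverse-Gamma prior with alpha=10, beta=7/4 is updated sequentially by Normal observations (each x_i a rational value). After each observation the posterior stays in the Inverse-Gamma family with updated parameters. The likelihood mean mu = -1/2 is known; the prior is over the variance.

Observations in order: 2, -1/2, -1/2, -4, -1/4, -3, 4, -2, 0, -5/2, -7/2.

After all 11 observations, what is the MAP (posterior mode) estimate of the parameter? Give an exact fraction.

1025/528

obs 1: x=2 → posterior Inverse-Gamma(21/2, 39/8)
obs 2: x=-1/2 → posterior Inverse-Gamma(11, 39/8)
obs 3: x=-1/2 → posterior Inverse-Gamma(23/2, 39/8)
obs 4: x=-4 → posterior Inverse-Gamma(12, 11)
obs 5: x=-1/4 → posterior Inverse-Gamma(25/2, 353/32)
obs 6: x=-3 → posterior Inverse-Gamma(13, 453/32)
obs 7: x=4 → posterior Inverse-Gamma(27/2, 777/32)
obs 8: x=-2 → posterior Inverse-Gamma(14, 813/32)
obs 9: x=0 → posterior Inverse-Gamma(29/2, 817/32)
obs 10: x=-5/2 → posterior Inverse-Gamma(15, 881/32)
obs 11: x=-7/2 → posterior Inverse-Gamma(31/2, 1025/32)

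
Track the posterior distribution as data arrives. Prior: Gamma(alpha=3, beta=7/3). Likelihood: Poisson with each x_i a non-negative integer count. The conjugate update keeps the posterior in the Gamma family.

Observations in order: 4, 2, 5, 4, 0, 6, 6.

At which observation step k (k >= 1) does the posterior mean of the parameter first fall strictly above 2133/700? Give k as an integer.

k = 7

obs 1: x=4 → posterior Gamma(7, 10/3)
obs 2: x=2 → posterior Gamma(9, 13/3)
obs 3: x=5 → posterior Gamma(14, 16/3)
obs 4: x=4 → posterior Gamma(18, 19/3)
obs 5: x=0 → posterior Gamma(18, 22/3)
obs 6: x=6 → posterior Gamma(24, 25/3)
obs 7: x=6 → posterior Gamma(30, 28/3)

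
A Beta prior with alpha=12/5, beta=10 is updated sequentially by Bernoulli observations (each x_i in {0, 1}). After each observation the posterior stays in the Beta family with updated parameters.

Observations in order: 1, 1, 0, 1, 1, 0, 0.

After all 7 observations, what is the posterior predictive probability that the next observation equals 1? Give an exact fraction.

32/97

obs 1: x=1 → posterior Beta(17/5, 10)
obs 2: x=1 → posterior Beta(22/5, 10)
obs 3: x=0 → posterior Beta(22/5, 11)
obs 4: x=1 → posterior Beta(27/5, 11)
obs 5: x=1 → posterior Beta(32/5, 11)
obs 6: x=0 → posterior Beta(32/5, 12)
obs 7: x=0 → posterior Beta(32/5, 13)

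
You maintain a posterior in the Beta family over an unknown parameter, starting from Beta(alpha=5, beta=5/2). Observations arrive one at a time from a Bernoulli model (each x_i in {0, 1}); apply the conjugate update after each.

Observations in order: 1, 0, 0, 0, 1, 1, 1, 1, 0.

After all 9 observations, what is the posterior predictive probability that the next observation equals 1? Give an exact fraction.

obs 1: x=1 → posterior Beta(6, 5/2)
obs 2: x=0 → posterior Beta(6, 7/2)
obs 3: x=0 → posterior Beta(6, 9/2)
obs 4: x=0 → posterior Beta(6, 11/2)
obs 5: x=1 → posterior Beta(7, 11/2)
obs 6: x=1 → posterior Beta(8, 11/2)
obs 7: x=1 → posterior Beta(9, 11/2)
obs 8: x=1 → posterior Beta(10, 11/2)
obs 9: x=0 → posterior Beta(10, 13/2)

20/33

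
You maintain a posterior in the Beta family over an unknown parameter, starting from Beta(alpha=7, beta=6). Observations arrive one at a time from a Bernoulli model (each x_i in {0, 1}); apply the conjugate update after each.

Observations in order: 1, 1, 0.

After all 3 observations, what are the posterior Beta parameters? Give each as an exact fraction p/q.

alpha=9, beta=7

obs 1: x=1 → posterior Beta(8, 6)
obs 2: x=1 → posterior Beta(9, 6)
obs 3: x=0 → posterior Beta(9, 7)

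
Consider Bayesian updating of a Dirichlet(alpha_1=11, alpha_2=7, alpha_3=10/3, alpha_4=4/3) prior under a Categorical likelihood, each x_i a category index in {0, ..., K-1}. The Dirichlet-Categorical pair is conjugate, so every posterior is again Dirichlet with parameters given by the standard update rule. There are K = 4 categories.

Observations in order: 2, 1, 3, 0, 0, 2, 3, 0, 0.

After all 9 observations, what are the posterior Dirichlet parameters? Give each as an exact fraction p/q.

obs 1: x=2 → posterior Dirichlet(11, 7, 13/3, 4/3)
obs 2: x=1 → posterior Dirichlet(11, 8, 13/3, 4/3)
obs 3: x=3 → posterior Dirichlet(11, 8, 13/3, 7/3)
obs 4: x=0 → posterior Dirichlet(12, 8, 13/3, 7/3)
obs 5: x=0 → posterior Dirichlet(13, 8, 13/3, 7/3)
obs 6: x=2 → posterior Dirichlet(13, 8, 16/3, 7/3)
obs 7: x=3 → posterior Dirichlet(13, 8, 16/3, 10/3)
obs 8: x=0 → posterior Dirichlet(14, 8, 16/3, 10/3)
obs 9: x=0 → posterior Dirichlet(15, 8, 16/3, 10/3)

alpha_1=15, alpha_2=8, alpha_3=16/3, alpha_4=10/3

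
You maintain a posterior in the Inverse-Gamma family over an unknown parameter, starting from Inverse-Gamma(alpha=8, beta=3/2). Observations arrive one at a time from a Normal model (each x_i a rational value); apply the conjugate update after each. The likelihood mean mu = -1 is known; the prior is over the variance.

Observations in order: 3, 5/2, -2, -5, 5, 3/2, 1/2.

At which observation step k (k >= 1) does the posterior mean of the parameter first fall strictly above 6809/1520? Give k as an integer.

obs 1: x=3 → posterior Inverse-Gamma(17/2, 19/2)
obs 2: x=5/2 → posterior Inverse-Gamma(9, 125/8)
obs 3: x=-2 → posterior Inverse-Gamma(19/2, 129/8)
obs 4: x=-5 → posterior Inverse-Gamma(10, 193/8)
obs 5: x=5 → posterior Inverse-Gamma(21/2, 337/8)
obs 6: x=3/2 → posterior Inverse-Gamma(11, 181/4)
obs 7: x=1/2 → posterior Inverse-Gamma(23/2, 371/8)

k = 6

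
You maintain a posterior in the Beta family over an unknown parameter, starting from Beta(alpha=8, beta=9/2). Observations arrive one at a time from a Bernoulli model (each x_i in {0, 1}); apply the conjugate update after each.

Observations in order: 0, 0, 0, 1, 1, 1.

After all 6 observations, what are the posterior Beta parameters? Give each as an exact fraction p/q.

alpha=11, beta=15/2

obs 1: x=0 → posterior Beta(8, 11/2)
obs 2: x=0 → posterior Beta(8, 13/2)
obs 3: x=0 → posterior Beta(8, 15/2)
obs 4: x=1 → posterior Beta(9, 15/2)
obs 5: x=1 → posterior Beta(10, 15/2)
obs 6: x=1 → posterior Beta(11, 15/2)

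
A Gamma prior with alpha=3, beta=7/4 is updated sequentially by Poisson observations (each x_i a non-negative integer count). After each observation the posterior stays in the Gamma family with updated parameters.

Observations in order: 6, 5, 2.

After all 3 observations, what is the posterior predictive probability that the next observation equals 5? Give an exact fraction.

4579323572175256149735653376/39471584120695485887249589623

obs 1: x=6 → posterior Gamma(9, 11/4)
obs 2: x=5 → posterior Gamma(14, 15/4)
obs 3: x=2 → posterior Gamma(16, 19/4)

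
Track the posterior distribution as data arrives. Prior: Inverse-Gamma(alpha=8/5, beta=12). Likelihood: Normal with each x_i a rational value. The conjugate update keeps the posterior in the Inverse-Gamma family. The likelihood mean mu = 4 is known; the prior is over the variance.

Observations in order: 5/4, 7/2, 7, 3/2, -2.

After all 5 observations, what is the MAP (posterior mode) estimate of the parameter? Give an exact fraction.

obs 1: x=5/4 → posterior Inverse-Gamma(21/10, 505/32)
obs 2: x=7/2 → posterior Inverse-Gamma(13/5, 509/32)
obs 3: x=7 → posterior Inverse-Gamma(31/10, 653/32)
obs 4: x=3/2 → posterior Inverse-Gamma(18/5, 753/32)
obs 5: x=-2 → posterior Inverse-Gamma(41/10, 1329/32)

2215/272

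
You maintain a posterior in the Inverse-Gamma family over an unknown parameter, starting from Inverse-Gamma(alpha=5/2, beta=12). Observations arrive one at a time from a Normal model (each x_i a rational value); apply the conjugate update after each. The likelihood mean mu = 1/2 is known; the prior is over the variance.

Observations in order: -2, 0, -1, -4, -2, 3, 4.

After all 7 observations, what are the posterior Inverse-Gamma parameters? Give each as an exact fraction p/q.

alpha=6, beta=311/8

obs 1: x=-2 → posterior Inverse-Gamma(3, 121/8)
obs 2: x=0 → posterior Inverse-Gamma(7/2, 61/4)
obs 3: x=-1 → posterior Inverse-Gamma(4, 131/8)
obs 4: x=-4 → posterior Inverse-Gamma(9/2, 53/2)
obs 5: x=-2 → posterior Inverse-Gamma(5, 237/8)
obs 6: x=3 → posterior Inverse-Gamma(11/2, 131/4)
obs 7: x=4 → posterior Inverse-Gamma(6, 311/8)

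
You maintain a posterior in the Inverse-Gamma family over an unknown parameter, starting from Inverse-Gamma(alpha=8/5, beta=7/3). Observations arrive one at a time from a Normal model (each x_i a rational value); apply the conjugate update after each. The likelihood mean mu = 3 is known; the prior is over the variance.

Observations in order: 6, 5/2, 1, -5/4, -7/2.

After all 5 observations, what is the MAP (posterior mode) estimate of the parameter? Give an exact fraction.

18775/2448

obs 1: x=6 → posterior Inverse-Gamma(21/10, 41/6)
obs 2: x=5/2 → posterior Inverse-Gamma(13/5, 167/24)
obs 3: x=1 → posterior Inverse-Gamma(31/10, 215/24)
obs 4: x=-5/4 → posterior Inverse-Gamma(18/5, 1727/96)
obs 5: x=-7/2 → posterior Inverse-Gamma(41/10, 3755/96)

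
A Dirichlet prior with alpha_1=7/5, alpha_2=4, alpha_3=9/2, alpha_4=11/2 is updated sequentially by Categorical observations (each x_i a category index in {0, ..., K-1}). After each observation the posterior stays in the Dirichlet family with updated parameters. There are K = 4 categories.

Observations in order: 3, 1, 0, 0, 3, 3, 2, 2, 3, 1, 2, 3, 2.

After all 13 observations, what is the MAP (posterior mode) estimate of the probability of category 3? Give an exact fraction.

obs 1: x=3 → posterior Dirichlet(7/5, 4, 9/2, 13/2)
obs 2: x=1 → posterior Dirichlet(7/5, 5, 9/2, 13/2)
obs 3: x=0 → posterior Dirichlet(12/5, 5, 9/2, 13/2)
obs 4: x=0 → posterior Dirichlet(17/5, 5, 9/2, 13/2)
obs 5: x=3 → posterior Dirichlet(17/5, 5, 9/2, 15/2)
obs 6: x=3 → posterior Dirichlet(17/5, 5, 9/2, 17/2)
obs 7: x=2 → posterior Dirichlet(17/5, 5, 11/2, 17/2)
obs 8: x=2 → posterior Dirichlet(17/5, 5, 13/2, 17/2)
obs 9: x=3 → posterior Dirichlet(17/5, 5, 13/2, 19/2)
obs 10: x=1 → posterior Dirichlet(17/5, 6, 13/2, 19/2)
obs 11: x=2 → posterior Dirichlet(17/5, 6, 15/2, 19/2)
obs 12: x=3 → posterior Dirichlet(17/5, 6, 15/2, 21/2)
obs 13: x=2 → posterior Dirichlet(17/5, 6, 17/2, 21/2)

95/244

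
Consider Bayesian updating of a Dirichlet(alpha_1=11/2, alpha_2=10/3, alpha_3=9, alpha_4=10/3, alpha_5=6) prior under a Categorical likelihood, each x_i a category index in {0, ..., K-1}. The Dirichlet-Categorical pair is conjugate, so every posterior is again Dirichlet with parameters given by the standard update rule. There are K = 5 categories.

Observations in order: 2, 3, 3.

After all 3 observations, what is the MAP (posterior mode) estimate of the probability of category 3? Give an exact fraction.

obs 1: x=2 → posterior Dirichlet(11/2, 10/3, 10, 10/3, 6)
obs 2: x=3 → posterior Dirichlet(11/2, 10/3, 10, 13/3, 6)
obs 3: x=3 → posterior Dirichlet(11/2, 10/3, 10, 16/3, 6)

26/151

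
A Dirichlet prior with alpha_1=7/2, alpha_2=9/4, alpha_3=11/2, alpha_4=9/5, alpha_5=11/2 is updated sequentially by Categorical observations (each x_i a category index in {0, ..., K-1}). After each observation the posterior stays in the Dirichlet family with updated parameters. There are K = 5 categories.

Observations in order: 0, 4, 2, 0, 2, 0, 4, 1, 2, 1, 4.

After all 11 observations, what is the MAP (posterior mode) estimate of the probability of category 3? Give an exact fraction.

16/491

obs 1: x=0 → posterior Dirichlet(9/2, 9/4, 11/2, 9/5, 11/2)
obs 2: x=4 → posterior Dirichlet(9/2, 9/4, 11/2, 9/5, 13/2)
obs 3: x=2 → posterior Dirichlet(9/2, 9/4, 13/2, 9/5, 13/2)
obs 4: x=0 → posterior Dirichlet(11/2, 9/4, 13/2, 9/5, 13/2)
obs 5: x=2 → posterior Dirichlet(11/2, 9/4, 15/2, 9/5, 13/2)
obs 6: x=0 → posterior Dirichlet(13/2, 9/4, 15/2, 9/5, 13/2)
obs 7: x=4 → posterior Dirichlet(13/2, 9/4, 15/2, 9/5, 15/2)
obs 8: x=1 → posterior Dirichlet(13/2, 13/4, 15/2, 9/5, 15/2)
obs 9: x=2 → posterior Dirichlet(13/2, 13/4, 17/2, 9/5, 15/2)
obs 10: x=1 → posterior Dirichlet(13/2, 17/4, 17/2, 9/5, 15/2)
obs 11: x=4 → posterior Dirichlet(13/2, 17/4, 17/2, 9/5, 17/2)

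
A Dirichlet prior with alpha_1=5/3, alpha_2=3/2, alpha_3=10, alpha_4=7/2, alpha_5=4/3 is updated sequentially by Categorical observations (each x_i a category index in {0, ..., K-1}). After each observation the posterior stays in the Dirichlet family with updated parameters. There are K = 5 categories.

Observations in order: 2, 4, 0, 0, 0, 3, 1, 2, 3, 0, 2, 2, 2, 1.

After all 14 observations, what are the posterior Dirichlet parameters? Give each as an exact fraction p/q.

alpha_1=17/3, alpha_2=7/2, alpha_3=15, alpha_4=11/2, alpha_5=7/3

obs 1: x=2 → posterior Dirichlet(5/3, 3/2, 11, 7/2, 4/3)
obs 2: x=4 → posterior Dirichlet(5/3, 3/2, 11, 7/2, 7/3)
obs 3: x=0 → posterior Dirichlet(8/3, 3/2, 11, 7/2, 7/3)
obs 4: x=0 → posterior Dirichlet(11/3, 3/2, 11, 7/2, 7/3)
obs 5: x=0 → posterior Dirichlet(14/3, 3/2, 11, 7/2, 7/3)
obs 6: x=3 → posterior Dirichlet(14/3, 3/2, 11, 9/2, 7/3)
obs 7: x=1 → posterior Dirichlet(14/3, 5/2, 11, 9/2, 7/3)
obs 8: x=2 → posterior Dirichlet(14/3, 5/2, 12, 9/2, 7/3)
obs 9: x=3 → posterior Dirichlet(14/3, 5/2, 12, 11/2, 7/3)
obs 10: x=0 → posterior Dirichlet(17/3, 5/2, 12, 11/2, 7/3)
obs 11: x=2 → posterior Dirichlet(17/3, 5/2, 13, 11/2, 7/3)
obs 12: x=2 → posterior Dirichlet(17/3, 5/2, 14, 11/2, 7/3)
obs 13: x=2 → posterior Dirichlet(17/3, 5/2, 15, 11/2, 7/3)
obs 14: x=1 → posterior Dirichlet(17/3, 7/2, 15, 11/2, 7/3)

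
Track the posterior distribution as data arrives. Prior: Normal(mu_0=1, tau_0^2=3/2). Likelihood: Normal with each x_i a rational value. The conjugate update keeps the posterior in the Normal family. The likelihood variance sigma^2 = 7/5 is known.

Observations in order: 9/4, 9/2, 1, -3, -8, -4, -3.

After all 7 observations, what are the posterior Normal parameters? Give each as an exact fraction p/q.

mu_0=-559/476, tau_0^2=3/17

obs 1: x=9/4 → posterior Normal(191/116, 21/29)
obs 2: x=9/2 → posterior Normal(461/176, 21/44)
obs 3: x=1 → posterior Normal(521/236, 21/59)
obs 4: x=-3 → posterior Normal(341/296, 21/74)
obs 5: x=-8 → posterior Normal(-139/356, 21/89)
obs 6: x=-4 → posterior Normal(-379/416, 21/104)
obs 7: x=-3 → posterior Normal(-559/476, 3/17)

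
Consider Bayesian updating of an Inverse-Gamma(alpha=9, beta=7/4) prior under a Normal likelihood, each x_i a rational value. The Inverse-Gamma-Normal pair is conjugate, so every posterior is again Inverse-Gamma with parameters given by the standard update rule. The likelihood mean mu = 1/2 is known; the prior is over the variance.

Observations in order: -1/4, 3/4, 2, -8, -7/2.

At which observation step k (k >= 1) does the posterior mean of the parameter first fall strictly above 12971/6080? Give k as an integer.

obs 1: x=-1/4 → posterior Inverse-Gamma(19/2, 65/32)
obs 2: x=3/4 → posterior Inverse-Gamma(10, 33/16)
obs 3: x=2 → posterior Inverse-Gamma(21/2, 51/16)
obs 4: x=-8 → posterior Inverse-Gamma(11, 629/16)
obs 5: x=-7/2 → posterior Inverse-Gamma(23/2, 757/16)

k = 4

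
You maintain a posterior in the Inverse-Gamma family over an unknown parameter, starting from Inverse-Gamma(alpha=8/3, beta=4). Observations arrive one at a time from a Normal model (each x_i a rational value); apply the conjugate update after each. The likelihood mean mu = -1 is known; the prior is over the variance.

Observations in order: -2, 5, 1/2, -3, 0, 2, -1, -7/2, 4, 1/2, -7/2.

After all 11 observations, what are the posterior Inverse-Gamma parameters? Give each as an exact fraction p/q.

alpha=49/6, beta=101/2

obs 1: x=-2 → posterior Inverse-Gamma(19/6, 9/2)
obs 2: x=5 → posterior Inverse-Gamma(11/3, 45/2)
obs 3: x=1/2 → posterior Inverse-Gamma(25/6, 189/8)
obs 4: x=-3 → posterior Inverse-Gamma(14/3, 205/8)
obs 5: x=0 → posterior Inverse-Gamma(31/6, 209/8)
obs 6: x=2 → posterior Inverse-Gamma(17/3, 245/8)
obs 7: x=-1 → posterior Inverse-Gamma(37/6, 245/8)
obs 8: x=-7/2 → posterior Inverse-Gamma(20/3, 135/4)
obs 9: x=4 → posterior Inverse-Gamma(43/6, 185/4)
obs 10: x=1/2 → posterior Inverse-Gamma(23/3, 379/8)
obs 11: x=-7/2 → posterior Inverse-Gamma(49/6, 101/2)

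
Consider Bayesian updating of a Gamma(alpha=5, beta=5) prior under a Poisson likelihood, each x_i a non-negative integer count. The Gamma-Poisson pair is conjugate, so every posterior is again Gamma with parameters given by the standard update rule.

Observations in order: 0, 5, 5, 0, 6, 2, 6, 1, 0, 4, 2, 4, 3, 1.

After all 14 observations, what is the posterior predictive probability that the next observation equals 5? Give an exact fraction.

19706946177812668377599695161369398860070760353676041113471899/351843720888320000000000000000000000000000000000000000000000000

obs 1: x=0 → posterior Gamma(5, 6)
obs 2: x=5 → posterior Gamma(10, 7)
obs 3: x=5 → posterior Gamma(15, 8)
obs 4: x=0 → posterior Gamma(15, 9)
obs 5: x=6 → posterior Gamma(21, 10)
obs 6: x=2 → posterior Gamma(23, 11)
obs 7: x=6 → posterior Gamma(29, 12)
obs 8: x=1 → posterior Gamma(30, 13)
obs 9: x=0 → posterior Gamma(30, 14)
obs 10: x=4 → posterior Gamma(34, 15)
obs 11: x=2 → posterior Gamma(36, 16)
obs 12: x=4 → posterior Gamma(40, 17)
obs 13: x=3 → posterior Gamma(43, 18)
obs 14: x=1 → posterior Gamma(44, 19)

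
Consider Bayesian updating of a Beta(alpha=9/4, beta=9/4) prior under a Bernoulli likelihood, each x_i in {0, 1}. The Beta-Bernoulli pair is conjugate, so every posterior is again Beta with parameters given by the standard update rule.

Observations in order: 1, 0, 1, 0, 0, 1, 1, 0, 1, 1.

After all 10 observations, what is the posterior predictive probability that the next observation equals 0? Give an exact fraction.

25/58

obs 1: x=1 → posterior Beta(13/4, 9/4)
obs 2: x=0 → posterior Beta(13/4, 13/4)
obs 3: x=1 → posterior Beta(17/4, 13/4)
obs 4: x=0 → posterior Beta(17/4, 17/4)
obs 5: x=0 → posterior Beta(17/4, 21/4)
obs 6: x=1 → posterior Beta(21/4, 21/4)
obs 7: x=1 → posterior Beta(25/4, 21/4)
obs 8: x=0 → posterior Beta(25/4, 25/4)
obs 9: x=1 → posterior Beta(29/4, 25/4)
obs 10: x=1 → posterior Beta(33/4, 25/4)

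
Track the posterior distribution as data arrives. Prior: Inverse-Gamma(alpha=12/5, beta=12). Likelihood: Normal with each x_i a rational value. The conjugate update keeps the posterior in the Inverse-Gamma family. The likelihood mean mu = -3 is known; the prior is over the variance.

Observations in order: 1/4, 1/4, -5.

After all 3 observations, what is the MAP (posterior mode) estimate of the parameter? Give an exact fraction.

1965/392

obs 1: x=1/4 → posterior Inverse-Gamma(29/10, 553/32)
obs 2: x=1/4 → posterior Inverse-Gamma(17/5, 361/16)
obs 3: x=-5 → posterior Inverse-Gamma(39/10, 393/16)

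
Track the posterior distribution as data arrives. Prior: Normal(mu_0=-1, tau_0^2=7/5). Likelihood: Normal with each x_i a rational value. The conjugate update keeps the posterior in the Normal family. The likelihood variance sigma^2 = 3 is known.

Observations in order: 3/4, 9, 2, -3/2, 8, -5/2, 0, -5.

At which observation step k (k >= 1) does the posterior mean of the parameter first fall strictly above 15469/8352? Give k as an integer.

k = 3

obs 1: x=3/4 → posterior Normal(-39/88, 21/22)
obs 2: x=9 → posterior Normal(213/116, 21/29)
obs 3: x=2 → posterior Normal(269/144, 7/12)
obs 4: x=-3/2 → posterior Normal(227/172, 21/43)
obs 5: x=8 → posterior Normal(451/200, 21/50)
obs 6: x=-5/2 → posterior Normal(127/76, 7/19)
obs 7: x=0 → posterior Normal(381/256, 21/64)
obs 8: x=-5 → posterior Normal(241/284, 21/71)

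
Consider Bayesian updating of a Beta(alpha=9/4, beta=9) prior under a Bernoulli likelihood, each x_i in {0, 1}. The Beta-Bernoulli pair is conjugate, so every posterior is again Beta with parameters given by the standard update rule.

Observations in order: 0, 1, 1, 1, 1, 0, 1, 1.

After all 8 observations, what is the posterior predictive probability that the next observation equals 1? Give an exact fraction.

obs 1: x=0 → posterior Beta(9/4, 10)
obs 2: x=1 → posterior Beta(13/4, 10)
obs 3: x=1 → posterior Beta(17/4, 10)
obs 4: x=1 → posterior Beta(21/4, 10)
obs 5: x=1 → posterior Beta(25/4, 10)
obs 6: x=0 → posterior Beta(25/4, 11)
obs 7: x=1 → posterior Beta(29/4, 11)
obs 8: x=1 → posterior Beta(33/4, 11)

3/7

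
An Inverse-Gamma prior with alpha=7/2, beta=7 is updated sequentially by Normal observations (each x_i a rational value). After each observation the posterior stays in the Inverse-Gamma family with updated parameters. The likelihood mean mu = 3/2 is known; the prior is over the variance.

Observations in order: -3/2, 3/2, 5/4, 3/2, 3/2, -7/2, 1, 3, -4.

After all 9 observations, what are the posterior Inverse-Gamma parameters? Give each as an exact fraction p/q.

obs 1: x=-3/2 → posterior Inverse-Gamma(4, 23/2)
obs 2: x=3/2 → posterior Inverse-Gamma(9/2, 23/2)
obs 3: x=5/4 → posterior Inverse-Gamma(5, 369/32)
obs 4: x=3/2 → posterior Inverse-Gamma(11/2, 369/32)
obs 5: x=3/2 → posterior Inverse-Gamma(6, 369/32)
obs 6: x=-7/2 → posterior Inverse-Gamma(13/2, 769/32)
obs 7: x=1 → posterior Inverse-Gamma(7, 773/32)
obs 8: x=3 → posterior Inverse-Gamma(15/2, 809/32)
obs 9: x=-4 → posterior Inverse-Gamma(8, 1293/32)

alpha=8, beta=1293/32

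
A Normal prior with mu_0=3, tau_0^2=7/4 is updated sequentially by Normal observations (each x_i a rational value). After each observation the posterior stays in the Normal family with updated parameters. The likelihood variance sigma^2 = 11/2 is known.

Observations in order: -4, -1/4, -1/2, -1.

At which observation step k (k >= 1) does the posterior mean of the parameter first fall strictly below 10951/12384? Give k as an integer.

obs 1: x=-4 → posterior Normal(38/29, 77/58)
obs 2: x=-1/4 → posterior Normal(145/144, 77/72)
obs 3: x=-1/2 → posterior Normal(131/172, 77/86)
obs 4: x=-1 → posterior Normal(103/200, 77/100)

k = 3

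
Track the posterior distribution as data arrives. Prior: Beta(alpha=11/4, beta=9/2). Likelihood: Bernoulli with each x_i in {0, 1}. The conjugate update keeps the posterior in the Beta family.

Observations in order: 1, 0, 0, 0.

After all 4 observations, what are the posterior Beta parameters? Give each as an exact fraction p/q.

obs 1: x=1 → posterior Beta(15/4, 9/2)
obs 2: x=0 → posterior Beta(15/4, 11/2)
obs 3: x=0 → posterior Beta(15/4, 13/2)
obs 4: x=0 → posterior Beta(15/4, 15/2)

alpha=15/4, beta=15/2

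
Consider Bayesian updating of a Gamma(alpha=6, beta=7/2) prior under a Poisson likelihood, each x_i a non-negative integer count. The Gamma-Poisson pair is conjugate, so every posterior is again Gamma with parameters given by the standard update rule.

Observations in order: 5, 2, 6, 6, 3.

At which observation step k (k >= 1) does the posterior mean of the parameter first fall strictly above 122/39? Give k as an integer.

obs 1: x=5 → posterior Gamma(11, 9/2)
obs 2: x=2 → posterior Gamma(13, 11/2)
obs 3: x=6 → posterior Gamma(19, 13/2)
obs 4: x=6 → posterior Gamma(25, 15/2)
obs 5: x=3 → posterior Gamma(28, 17/2)

k = 4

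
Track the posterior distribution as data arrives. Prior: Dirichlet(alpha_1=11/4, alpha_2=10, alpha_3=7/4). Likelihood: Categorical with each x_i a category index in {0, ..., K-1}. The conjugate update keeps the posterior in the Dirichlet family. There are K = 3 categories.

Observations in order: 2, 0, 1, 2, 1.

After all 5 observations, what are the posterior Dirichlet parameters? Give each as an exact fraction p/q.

alpha_1=15/4, alpha_2=12, alpha_3=15/4

obs 1: x=2 → posterior Dirichlet(11/4, 10, 11/4)
obs 2: x=0 → posterior Dirichlet(15/4, 10, 11/4)
obs 3: x=1 → posterior Dirichlet(15/4, 11, 11/4)
obs 4: x=2 → posterior Dirichlet(15/4, 11, 15/4)
obs 5: x=1 → posterior Dirichlet(15/4, 12, 15/4)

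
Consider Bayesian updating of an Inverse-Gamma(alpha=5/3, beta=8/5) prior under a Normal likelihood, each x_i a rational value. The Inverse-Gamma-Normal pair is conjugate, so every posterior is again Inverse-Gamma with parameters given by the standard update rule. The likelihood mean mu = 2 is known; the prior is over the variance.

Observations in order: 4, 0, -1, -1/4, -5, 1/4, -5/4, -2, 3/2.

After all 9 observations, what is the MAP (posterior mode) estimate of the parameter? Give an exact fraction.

obs 1: x=4 → posterior Inverse-Gamma(13/6, 18/5)
obs 2: x=0 → posterior Inverse-Gamma(8/3, 28/5)
obs 3: x=-1 → posterior Inverse-Gamma(19/6, 101/10)
obs 4: x=-1/4 → posterior Inverse-Gamma(11/3, 2021/160)
obs 5: x=-5 → posterior Inverse-Gamma(25/6, 5941/160)
obs 6: x=1/4 → posterior Inverse-Gamma(14/3, 3093/80)
obs 7: x=-5/4 → posterior Inverse-Gamma(31/6, 7031/160)
obs 8: x=-2 → posterior Inverse-Gamma(17/3, 8311/160)
obs 9: x=3/2 → posterior Inverse-Gamma(37/6, 8331/160)

24993/3440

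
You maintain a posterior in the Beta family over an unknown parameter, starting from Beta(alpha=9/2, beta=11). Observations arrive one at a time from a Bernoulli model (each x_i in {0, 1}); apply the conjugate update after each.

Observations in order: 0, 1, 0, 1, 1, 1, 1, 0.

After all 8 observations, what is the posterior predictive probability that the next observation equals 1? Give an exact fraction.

obs 1: x=0 → posterior Beta(9/2, 12)
obs 2: x=1 → posterior Beta(11/2, 12)
obs 3: x=0 → posterior Beta(11/2, 13)
obs 4: x=1 → posterior Beta(13/2, 13)
obs 5: x=1 → posterior Beta(15/2, 13)
obs 6: x=1 → posterior Beta(17/2, 13)
obs 7: x=1 → posterior Beta(19/2, 13)
obs 8: x=0 → posterior Beta(19/2, 14)

19/47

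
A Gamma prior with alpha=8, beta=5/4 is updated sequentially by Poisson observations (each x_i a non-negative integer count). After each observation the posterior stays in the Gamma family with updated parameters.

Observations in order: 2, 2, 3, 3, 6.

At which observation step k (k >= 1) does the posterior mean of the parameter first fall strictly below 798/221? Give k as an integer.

k = 3

obs 1: x=2 → posterior Gamma(10, 9/4)
obs 2: x=2 → posterior Gamma(12, 13/4)
obs 3: x=3 → posterior Gamma(15, 17/4)
obs 4: x=3 → posterior Gamma(18, 21/4)
obs 5: x=6 → posterior Gamma(24, 25/4)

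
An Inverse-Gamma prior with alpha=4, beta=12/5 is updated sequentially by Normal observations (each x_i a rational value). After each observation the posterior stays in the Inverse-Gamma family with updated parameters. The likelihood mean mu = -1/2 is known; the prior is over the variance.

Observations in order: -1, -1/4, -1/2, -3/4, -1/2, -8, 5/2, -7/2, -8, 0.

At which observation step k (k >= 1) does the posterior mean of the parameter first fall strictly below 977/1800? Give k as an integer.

obs 1: x=-1 → posterior Inverse-Gamma(9/2, 101/40)
obs 2: x=-1/4 → posterior Inverse-Gamma(5, 409/160)
obs 3: x=-1/2 → posterior Inverse-Gamma(11/2, 409/160)
obs 4: x=-3/4 → posterior Inverse-Gamma(6, 207/80)
obs 5: x=-1/2 → posterior Inverse-Gamma(13/2, 207/80)
obs 6: x=-8 → posterior Inverse-Gamma(7, 2457/80)
obs 7: x=5/2 → posterior Inverse-Gamma(15/2, 2817/80)
obs 8: x=-7/2 → posterior Inverse-Gamma(8, 3177/80)
obs 9: x=-8 → posterior Inverse-Gamma(17/2, 5427/80)
obs 10: x=0 → posterior Inverse-Gamma(9, 5437/80)

k = 4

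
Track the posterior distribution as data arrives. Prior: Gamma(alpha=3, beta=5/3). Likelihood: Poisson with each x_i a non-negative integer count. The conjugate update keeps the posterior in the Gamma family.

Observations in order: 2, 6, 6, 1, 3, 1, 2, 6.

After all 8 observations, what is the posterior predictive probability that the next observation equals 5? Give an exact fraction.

314681176832198811161688024837381903958134744093813/2993155353253689176481146537402947624255349848014848

obs 1: x=2 → posterior Gamma(5, 8/3)
obs 2: x=6 → posterior Gamma(11, 11/3)
obs 3: x=6 → posterior Gamma(17, 14/3)
obs 4: x=1 → posterior Gamma(18, 17/3)
obs 5: x=3 → posterior Gamma(21, 20/3)
obs 6: x=1 → posterior Gamma(22, 23/3)
obs 7: x=2 → posterior Gamma(24, 26/3)
obs 8: x=6 → posterior Gamma(30, 29/3)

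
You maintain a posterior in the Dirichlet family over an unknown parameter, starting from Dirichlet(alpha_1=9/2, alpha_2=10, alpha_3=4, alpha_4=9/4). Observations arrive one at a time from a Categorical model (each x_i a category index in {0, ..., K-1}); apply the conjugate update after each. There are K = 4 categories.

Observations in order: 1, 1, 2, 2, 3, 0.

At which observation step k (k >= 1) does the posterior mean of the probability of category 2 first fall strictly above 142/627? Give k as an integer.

obs 1: x=1 → posterior Dirichlet(9/2, 11, 4, 9/4)
obs 2: x=1 → posterior Dirichlet(9/2, 12, 4, 9/4)
obs 3: x=2 → posterior Dirichlet(9/2, 12, 5, 9/4)
obs 4: x=2 → posterior Dirichlet(9/2, 12, 6, 9/4)
obs 5: x=3 → posterior Dirichlet(9/2, 12, 6, 13/4)
obs 6: x=0 → posterior Dirichlet(11/2, 12, 6, 13/4)

k = 4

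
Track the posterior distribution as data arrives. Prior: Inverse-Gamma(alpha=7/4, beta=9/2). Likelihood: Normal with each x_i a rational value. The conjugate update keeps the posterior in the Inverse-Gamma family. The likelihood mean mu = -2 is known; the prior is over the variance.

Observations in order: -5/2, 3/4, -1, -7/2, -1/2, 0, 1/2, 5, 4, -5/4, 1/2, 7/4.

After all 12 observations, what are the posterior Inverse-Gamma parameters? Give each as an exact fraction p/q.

obs 1: x=-5/2 → posterior Inverse-Gamma(9/4, 37/8)
obs 2: x=3/4 → posterior Inverse-Gamma(11/4, 269/32)
obs 3: x=-1 → posterior Inverse-Gamma(13/4, 285/32)
obs 4: x=-7/2 → posterior Inverse-Gamma(15/4, 321/32)
obs 5: x=-1/2 → posterior Inverse-Gamma(17/4, 357/32)
obs 6: x=0 → posterior Inverse-Gamma(19/4, 421/32)
obs 7: x=1/2 → posterior Inverse-Gamma(21/4, 521/32)
obs 8: x=5 → posterior Inverse-Gamma(23/4, 1305/32)
obs 9: x=4 → posterior Inverse-Gamma(25/4, 1881/32)
obs 10: x=-5/4 → posterior Inverse-Gamma(27/4, 945/16)
obs 11: x=1/2 → posterior Inverse-Gamma(29/4, 995/16)
obs 12: x=7/4 → posterior Inverse-Gamma(31/4, 2215/32)

alpha=31/4, beta=2215/32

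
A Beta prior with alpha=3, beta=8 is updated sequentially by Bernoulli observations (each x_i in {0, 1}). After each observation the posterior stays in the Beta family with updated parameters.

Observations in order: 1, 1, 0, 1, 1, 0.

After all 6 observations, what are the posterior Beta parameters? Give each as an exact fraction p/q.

alpha=7, beta=10

obs 1: x=1 → posterior Beta(4, 8)
obs 2: x=1 → posterior Beta(5, 8)
obs 3: x=0 → posterior Beta(5, 9)
obs 4: x=1 → posterior Beta(6, 9)
obs 5: x=1 → posterior Beta(7, 9)
obs 6: x=0 → posterior Beta(7, 10)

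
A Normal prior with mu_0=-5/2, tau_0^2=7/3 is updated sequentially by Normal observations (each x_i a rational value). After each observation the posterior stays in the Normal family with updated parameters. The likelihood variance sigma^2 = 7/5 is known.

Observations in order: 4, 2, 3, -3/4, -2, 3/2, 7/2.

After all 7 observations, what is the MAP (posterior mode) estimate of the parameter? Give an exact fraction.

obs 1: x=4 → posterior Normal(25/16, 7/8)
obs 2: x=2 → posterior Normal(45/26, 7/13)
obs 3: x=3 → posterior Normal(25/12, 7/18)
obs 4: x=-3/4 → posterior Normal(135/92, 7/23)
obs 5: x=-2 → posterior Normal(95/112, 1/4)
obs 6: x=3/2 → posterior Normal(125/132, 7/33)
obs 7: x=7/2 → posterior Normal(195/152, 7/38)

195/152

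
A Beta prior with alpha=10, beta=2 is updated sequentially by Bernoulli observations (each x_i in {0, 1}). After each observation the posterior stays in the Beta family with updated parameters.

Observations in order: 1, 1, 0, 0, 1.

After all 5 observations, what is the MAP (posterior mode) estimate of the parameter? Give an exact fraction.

4/5

obs 1: x=1 → posterior Beta(11, 2)
obs 2: x=1 → posterior Beta(12, 2)
obs 3: x=0 → posterior Beta(12, 3)
obs 4: x=0 → posterior Beta(12, 4)
obs 5: x=1 → posterior Beta(13, 4)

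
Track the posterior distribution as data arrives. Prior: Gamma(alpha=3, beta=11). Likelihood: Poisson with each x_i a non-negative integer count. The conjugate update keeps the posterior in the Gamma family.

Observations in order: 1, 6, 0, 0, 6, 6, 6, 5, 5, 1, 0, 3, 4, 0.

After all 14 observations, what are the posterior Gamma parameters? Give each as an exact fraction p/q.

alpha=46, beta=25

obs 1: x=1 → posterior Gamma(4, 12)
obs 2: x=6 → posterior Gamma(10, 13)
obs 3: x=0 → posterior Gamma(10, 14)
obs 4: x=0 → posterior Gamma(10, 15)
obs 5: x=6 → posterior Gamma(16, 16)
obs 6: x=6 → posterior Gamma(22, 17)
obs 7: x=6 → posterior Gamma(28, 18)
obs 8: x=5 → posterior Gamma(33, 19)
obs 9: x=5 → posterior Gamma(38, 20)
obs 10: x=1 → posterior Gamma(39, 21)
obs 11: x=0 → posterior Gamma(39, 22)
obs 12: x=3 → posterior Gamma(42, 23)
obs 13: x=4 → posterior Gamma(46, 24)
obs 14: x=0 → posterior Gamma(46, 25)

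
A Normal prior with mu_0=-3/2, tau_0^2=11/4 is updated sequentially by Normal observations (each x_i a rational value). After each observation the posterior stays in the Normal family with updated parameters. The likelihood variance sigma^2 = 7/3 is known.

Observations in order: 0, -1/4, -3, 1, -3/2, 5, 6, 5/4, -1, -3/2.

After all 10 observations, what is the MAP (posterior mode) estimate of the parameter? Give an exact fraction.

78/179

obs 1: x=0 → posterior Normal(-42/61, 77/61)
obs 2: x=-1/4 → posterior Normal(-201/376, 77/94)
obs 3: x=-3 → posterior Normal(-597/508, 77/127)
obs 4: x=1 → posterior Normal(-93/128, 77/160)
obs 5: x=-3/2 → posterior Normal(-663/772, 77/193)
obs 6: x=5 → posterior Normal(-3/904, 77/226)
obs 7: x=6 → posterior Normal(789/1036, 11/37)
obs 8: x=5/4 → posterior Normal(477/584, 77/292)
obs 9: x=-1 → posterior Normal(411/650, 77/325)
obs 10: x=-3/2 → posterior Normal(78/179, 77/358)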